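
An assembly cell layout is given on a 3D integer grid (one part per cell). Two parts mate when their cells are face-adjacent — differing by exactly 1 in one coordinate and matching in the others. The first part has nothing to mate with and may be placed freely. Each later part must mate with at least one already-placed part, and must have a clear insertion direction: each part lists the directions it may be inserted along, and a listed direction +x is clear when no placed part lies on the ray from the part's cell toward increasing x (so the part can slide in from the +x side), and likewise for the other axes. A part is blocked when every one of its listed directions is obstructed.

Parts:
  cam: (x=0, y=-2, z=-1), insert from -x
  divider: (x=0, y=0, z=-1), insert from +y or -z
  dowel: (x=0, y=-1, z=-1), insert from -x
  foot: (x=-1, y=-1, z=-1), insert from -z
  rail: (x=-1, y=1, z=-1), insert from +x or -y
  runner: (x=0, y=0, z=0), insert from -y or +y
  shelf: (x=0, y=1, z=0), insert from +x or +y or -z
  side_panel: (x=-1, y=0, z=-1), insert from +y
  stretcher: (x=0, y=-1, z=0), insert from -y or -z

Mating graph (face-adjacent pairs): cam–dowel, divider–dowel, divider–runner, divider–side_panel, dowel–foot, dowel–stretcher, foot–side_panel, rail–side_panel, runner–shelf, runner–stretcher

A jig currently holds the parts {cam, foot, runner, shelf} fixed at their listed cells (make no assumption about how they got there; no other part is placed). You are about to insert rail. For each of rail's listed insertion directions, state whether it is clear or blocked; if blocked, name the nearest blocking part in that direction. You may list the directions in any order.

+x: clear; -y: blocked by foot

+x: ray from rail(-1, 1, -1) has no placed part ⇒ clear
-y: nearest on ray is foot@(-1, -1, -1) ⇒ blocked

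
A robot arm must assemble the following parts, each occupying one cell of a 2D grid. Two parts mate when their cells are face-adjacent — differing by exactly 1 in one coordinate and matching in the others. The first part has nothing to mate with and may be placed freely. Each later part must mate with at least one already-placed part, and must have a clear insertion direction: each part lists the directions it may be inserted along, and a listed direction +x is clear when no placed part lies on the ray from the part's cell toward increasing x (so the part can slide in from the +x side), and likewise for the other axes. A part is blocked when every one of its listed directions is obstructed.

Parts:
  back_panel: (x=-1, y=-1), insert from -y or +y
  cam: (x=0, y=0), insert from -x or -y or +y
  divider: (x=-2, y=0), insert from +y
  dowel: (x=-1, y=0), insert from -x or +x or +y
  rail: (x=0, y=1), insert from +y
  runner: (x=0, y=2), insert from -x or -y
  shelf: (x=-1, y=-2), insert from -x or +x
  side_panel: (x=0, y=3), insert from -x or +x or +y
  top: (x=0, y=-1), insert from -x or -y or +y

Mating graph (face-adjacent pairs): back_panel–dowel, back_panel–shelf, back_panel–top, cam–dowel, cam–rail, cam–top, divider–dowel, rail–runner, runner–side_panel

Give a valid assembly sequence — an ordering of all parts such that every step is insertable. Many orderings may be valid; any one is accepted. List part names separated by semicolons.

1. top@(0, -1) [-x clear] — {top}
2. back_panel@(-1, -1) [-y clear] — {back_panel, top}
3. cam@(0, 0) [-x clear] — {back_panel, cam, top}
4. rail@(0, 1) [+y clear] — {back_panel, cam, rail, top}
5. runner@(0, 2) [-x clear] — {back_panel, cam, rail, runner, top}
6. side_panel@(0, 3) [-x clear] — {back_panel, cam, rail, runner, side_panel, top}
7. shelf@(-1, -2) [-x clear] — {back_panel, cam, rail, runner, shelf, side_panel, top}
8. dowel@(-1, 0) [-x clear] — {back_panel, cam, dowel, rail, runner, shelf, side_panel, top}
9. divider@(-2, 0) [+y clear] — {back_panel, cam, divider, dowel, rail, runner, shelf, side_panel, top}

top; back_panel; cam; rail; runner; side_panel; shelf; dowel; divider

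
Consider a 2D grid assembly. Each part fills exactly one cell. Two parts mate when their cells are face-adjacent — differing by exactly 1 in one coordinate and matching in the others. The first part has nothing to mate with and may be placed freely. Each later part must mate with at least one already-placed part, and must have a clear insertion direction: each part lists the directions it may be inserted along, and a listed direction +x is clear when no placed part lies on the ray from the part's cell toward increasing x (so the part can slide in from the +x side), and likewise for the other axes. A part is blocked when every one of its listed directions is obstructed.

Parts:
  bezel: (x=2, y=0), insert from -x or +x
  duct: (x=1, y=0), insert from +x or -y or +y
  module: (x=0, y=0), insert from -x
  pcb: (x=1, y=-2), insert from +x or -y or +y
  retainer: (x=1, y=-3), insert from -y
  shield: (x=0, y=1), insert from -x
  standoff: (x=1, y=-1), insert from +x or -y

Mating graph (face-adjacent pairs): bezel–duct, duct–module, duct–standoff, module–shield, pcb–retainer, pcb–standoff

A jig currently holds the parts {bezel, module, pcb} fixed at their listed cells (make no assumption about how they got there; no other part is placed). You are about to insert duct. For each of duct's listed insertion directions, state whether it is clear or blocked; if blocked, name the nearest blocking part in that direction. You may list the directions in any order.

+x: nearest on ray is bezel@(2, 0) ⇒ blocked
-y: nearest on ray is pcb@(1, -2) ⇒ blocked
+y: ray from duct(1, 0) has no placed part ⇒ clear

+x: blocked by bezel; +y: clear; -y: blocked by pcb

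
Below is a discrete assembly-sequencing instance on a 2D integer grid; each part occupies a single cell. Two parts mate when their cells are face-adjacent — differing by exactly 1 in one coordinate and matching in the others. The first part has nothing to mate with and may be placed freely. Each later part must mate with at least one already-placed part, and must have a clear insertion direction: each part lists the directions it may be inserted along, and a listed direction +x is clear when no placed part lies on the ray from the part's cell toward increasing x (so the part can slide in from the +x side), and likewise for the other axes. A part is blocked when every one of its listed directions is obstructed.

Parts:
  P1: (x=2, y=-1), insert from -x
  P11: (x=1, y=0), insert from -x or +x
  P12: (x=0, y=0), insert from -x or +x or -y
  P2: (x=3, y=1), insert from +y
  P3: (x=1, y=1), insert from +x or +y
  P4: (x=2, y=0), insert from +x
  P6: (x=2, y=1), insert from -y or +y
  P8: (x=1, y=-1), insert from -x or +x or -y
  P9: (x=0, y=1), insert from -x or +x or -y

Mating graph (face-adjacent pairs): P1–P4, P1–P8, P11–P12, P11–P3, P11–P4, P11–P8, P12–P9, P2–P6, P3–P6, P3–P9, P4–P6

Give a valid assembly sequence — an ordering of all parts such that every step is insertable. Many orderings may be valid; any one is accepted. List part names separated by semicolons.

P12; P11; P3; P6; P2; P4; P1; P8; P9

1. P12@(0, 0) [-x clear] — {P12}
2. P11@(1, 0) [+x clear] — {P11, P12}
3. P3@(1, 1) [+x clear] — {P11, P12, P3}
4. P6@(2, 1) [-y clear] — {P11, P12, P3, P6}
5. P2@(3, 1) [+y clear] — {P11, P12, P2, P3, P6}
6. P4@(2, 0) [+x clear] — {P11, P12, P2, P3, P4, P6}
7. P1@(2, -1) [-x clear] — {P1, P11, P12, P2, P3, P4, P6}
8. P8@(1, -1) [-x clear] — {P1, P11, P12, P2, P3, P4, P6, P8}
9. P9@(0, 1) [-x clear] — {P1, P11, P12, P2, P3, P4, P6, P8, P9}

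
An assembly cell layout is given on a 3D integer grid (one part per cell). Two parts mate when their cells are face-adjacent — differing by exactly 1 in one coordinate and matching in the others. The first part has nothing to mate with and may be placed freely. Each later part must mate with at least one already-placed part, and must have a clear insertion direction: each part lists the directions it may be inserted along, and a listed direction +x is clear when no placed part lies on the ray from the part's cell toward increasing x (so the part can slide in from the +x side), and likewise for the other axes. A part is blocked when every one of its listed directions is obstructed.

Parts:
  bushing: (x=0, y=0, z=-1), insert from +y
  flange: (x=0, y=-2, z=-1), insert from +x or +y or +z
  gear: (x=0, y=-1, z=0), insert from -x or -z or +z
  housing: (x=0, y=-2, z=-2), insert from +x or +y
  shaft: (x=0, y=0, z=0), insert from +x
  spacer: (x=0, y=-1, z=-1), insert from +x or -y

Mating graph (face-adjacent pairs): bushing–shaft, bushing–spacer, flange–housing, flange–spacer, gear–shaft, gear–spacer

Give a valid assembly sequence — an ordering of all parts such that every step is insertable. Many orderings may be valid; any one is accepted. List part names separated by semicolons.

gear; shaft; spacer; flange; bushing; housing

1. gear@(0, -1, 0) [-x clear] — {gear}
2. shaft@(0, 0, 0) [+x clear] — {gear, shaft}
3. spacer@(0, -1, -1) [+x clear] — {gear, shaft, spacer}
4. flange@(0, -2, -1) [+x clear] — {flange, gear, shaft, spacer}
5. bushing@(0, 0, -1) [+y clear] — {bushing, flange, gear, shaft, spacer}
6. housing@(0, -2, -2) [+x clear] — {bushing, flange, gear, housing, shaft, spacer}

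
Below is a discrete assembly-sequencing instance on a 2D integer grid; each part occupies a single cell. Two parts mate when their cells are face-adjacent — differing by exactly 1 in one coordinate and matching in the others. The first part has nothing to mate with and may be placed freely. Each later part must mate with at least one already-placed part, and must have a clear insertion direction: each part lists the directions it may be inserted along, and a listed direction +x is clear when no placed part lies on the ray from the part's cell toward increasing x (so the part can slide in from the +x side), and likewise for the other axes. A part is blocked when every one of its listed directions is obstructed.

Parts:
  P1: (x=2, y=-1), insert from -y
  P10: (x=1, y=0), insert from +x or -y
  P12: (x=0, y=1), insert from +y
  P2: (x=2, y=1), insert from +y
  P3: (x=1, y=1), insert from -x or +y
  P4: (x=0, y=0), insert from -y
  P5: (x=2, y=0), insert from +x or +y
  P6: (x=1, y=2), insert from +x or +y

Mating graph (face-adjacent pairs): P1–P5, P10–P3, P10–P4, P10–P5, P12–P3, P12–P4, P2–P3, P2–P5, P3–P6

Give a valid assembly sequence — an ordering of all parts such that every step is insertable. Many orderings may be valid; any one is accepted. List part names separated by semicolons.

1. P2@(2, 1) [+y clear] — {P2}
2. P3@(1, 1) [-x clear] — {P2, P3}
3. P10@(1, 0) [+x clear] — {P10, P2, P3}
4. P5@(2, 0) [+x clear] — {P10, P2, P3, P5}
5. P12@(0, 1) [+y clear] — {P10, P12, P2, P3, P5}
6. P4@(0, 0) [-y clear] — {P10, P12, P2, P3, P4, P5}
7. P1@(2, -1) [-y clear] — {P1, P10, P12, P2, P3, P4, P5}
8. P6@(1, 2) [+x clear] — {P1, P10, P12, P2, P3, P4, P5, P6}

P2; P3; P10; P5; P12; P4; P1; P6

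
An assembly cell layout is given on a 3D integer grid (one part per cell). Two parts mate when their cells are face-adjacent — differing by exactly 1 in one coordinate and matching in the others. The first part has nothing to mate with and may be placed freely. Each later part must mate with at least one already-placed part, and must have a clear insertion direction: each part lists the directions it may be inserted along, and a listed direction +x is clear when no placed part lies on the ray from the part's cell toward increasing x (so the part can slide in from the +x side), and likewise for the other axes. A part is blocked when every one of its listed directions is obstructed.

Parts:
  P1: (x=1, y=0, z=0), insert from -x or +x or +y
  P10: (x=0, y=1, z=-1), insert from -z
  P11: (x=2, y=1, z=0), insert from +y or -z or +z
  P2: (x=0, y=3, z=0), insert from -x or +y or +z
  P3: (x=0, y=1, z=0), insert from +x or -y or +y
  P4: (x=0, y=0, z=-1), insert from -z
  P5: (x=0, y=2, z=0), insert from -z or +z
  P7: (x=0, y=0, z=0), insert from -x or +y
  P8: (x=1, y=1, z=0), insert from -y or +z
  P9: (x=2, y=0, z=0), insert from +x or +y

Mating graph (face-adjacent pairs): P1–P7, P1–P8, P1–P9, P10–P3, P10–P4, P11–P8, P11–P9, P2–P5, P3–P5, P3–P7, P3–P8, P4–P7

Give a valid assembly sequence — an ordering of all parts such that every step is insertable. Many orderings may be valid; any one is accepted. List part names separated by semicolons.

P11; P9; P8; P3; P5; P2; P10; P4; P1; P7

1. P11@(2, 1, 0) [+y clear] — {P11}
2. P9@(2, 0, 0) [+x clear] — {P11, P9}
3. P8@(1, 1, 0) [-y clear] — {P11, P8, P9}
4. P3@(0, 1, 0) [-y clear] — {P11, P3, P8, P9}
5. P5@(0, 2, 0) [-z clear] — {P11, P3, P5, P8, P9}
6. P2@(0, 3, 0) [-x clear] — {P11, P2, P3, P5, P8, P9}
7. P10@(0, 1, -1) [-z clear] — {P10, P11, P2, P3, P5, P8, P9}
8. P4@(0, 0, -1) [-z clear] — {P10, P11, P2, P3, P4, P5, P8, P9}
9. P1@(1, 0, 0) [-x clear] — {P1, P10, P11, P2, P3, P4, P5, P8, P9}
10. P7@(0, 0, 0) [-x clear] — {P1, P10, P11, P2, P3, P4, P5, P7, P8, P9}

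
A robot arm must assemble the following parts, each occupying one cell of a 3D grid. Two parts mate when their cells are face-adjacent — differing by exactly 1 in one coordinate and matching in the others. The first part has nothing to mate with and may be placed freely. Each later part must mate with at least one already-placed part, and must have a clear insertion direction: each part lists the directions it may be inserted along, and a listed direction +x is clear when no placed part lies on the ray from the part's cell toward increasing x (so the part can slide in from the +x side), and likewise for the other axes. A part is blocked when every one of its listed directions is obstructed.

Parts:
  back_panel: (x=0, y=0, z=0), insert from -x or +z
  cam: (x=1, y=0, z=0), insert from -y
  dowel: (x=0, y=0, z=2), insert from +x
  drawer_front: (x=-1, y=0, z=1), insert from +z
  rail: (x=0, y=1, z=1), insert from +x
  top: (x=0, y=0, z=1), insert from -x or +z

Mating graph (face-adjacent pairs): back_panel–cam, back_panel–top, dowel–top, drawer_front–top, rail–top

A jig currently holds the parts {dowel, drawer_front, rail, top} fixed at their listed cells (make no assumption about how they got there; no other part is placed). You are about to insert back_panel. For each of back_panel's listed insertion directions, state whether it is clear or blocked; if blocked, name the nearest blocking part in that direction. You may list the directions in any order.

-x: ray from back_panel(0, 0, 0) has no placed part ⇒ clear
+z: nearest on ray is top@(0, 0, 1) ⇒ blocked

+z: blocked by top; -x: clear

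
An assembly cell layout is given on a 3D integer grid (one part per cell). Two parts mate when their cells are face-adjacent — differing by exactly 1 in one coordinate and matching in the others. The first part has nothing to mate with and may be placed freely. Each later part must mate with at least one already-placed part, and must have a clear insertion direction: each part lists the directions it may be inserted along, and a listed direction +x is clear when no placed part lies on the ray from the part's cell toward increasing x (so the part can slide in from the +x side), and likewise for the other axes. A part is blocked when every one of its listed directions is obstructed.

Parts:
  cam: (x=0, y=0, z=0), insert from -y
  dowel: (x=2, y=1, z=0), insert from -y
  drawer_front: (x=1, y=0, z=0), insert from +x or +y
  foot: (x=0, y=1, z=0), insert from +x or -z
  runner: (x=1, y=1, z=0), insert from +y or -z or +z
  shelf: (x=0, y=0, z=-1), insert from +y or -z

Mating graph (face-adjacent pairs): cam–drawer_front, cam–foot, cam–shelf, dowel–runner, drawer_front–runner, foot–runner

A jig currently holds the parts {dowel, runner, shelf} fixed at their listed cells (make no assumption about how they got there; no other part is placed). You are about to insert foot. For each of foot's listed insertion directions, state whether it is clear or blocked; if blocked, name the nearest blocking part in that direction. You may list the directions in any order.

+x: nearest on ray is runner@(1, 1, 0) ⇒ blocked
-z: ray from foot(0, 1, 0) has no placed part ⇒ clear

+x: blocked by runner; -z: clear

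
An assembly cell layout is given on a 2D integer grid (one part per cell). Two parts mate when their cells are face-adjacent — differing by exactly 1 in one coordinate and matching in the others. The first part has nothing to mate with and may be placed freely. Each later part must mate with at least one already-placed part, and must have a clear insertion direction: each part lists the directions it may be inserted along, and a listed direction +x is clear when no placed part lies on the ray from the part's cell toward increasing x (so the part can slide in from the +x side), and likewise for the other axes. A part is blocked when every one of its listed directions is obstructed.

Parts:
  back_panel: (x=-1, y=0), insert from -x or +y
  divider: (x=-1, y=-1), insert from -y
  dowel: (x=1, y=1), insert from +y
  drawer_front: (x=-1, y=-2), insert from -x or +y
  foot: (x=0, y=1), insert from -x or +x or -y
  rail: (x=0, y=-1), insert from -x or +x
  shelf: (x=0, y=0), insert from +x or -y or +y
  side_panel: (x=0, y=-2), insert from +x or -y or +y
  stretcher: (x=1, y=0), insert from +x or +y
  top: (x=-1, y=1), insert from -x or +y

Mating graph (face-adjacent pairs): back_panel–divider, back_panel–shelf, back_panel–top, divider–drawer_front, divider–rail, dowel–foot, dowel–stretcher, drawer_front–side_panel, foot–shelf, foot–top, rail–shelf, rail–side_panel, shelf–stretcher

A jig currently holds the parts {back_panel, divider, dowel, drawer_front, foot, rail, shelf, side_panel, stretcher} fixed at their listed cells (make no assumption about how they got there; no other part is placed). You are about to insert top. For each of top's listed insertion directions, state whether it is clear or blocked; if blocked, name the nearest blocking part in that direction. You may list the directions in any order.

+y: clear; -x: clear

-x: ray from top(-1, 1) has no placed part ⇒ clear
+y: ray from top(-1, 1) has no placed part ⇒ clear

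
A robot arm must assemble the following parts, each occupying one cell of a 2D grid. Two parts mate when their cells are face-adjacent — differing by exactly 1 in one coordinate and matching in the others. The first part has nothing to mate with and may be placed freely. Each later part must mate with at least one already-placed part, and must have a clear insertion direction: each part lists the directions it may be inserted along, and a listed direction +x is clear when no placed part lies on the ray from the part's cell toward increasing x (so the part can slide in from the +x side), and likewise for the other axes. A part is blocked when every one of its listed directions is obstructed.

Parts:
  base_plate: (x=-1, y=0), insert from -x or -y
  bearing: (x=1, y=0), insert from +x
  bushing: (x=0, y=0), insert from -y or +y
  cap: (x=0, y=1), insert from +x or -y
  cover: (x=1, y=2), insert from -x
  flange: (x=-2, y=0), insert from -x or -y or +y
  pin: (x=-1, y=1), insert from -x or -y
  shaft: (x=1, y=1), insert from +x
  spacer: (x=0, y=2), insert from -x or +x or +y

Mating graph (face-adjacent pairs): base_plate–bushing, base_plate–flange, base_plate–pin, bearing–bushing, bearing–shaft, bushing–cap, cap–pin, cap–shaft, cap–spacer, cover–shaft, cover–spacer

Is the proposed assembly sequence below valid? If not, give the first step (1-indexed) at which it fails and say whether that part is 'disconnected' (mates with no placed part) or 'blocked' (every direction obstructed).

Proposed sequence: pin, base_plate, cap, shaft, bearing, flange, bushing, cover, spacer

1. pin@(-1, 1) [-x clear] — {pin}
2. base_plate@(-1, 0) [-x clear] — {base_plate, pin}
3. cap@(0, 1) [+x clear] — {base_plate, cap, pin}
4. shaft@(1, 1) [+x clear] — {base_plate, cap, pin, shaft}
5. bearing@(1, 0) [+x clear] — {base_plate, bearing, cap, pin, shaft}
6. flange@(-2, 0) [-x clear] — {base_plate, bearing, cap, flange, pin, shaft}
7. bushing@(0, 0) [-y clear] — {base_plate, bearing, bushing, cap, flange, pin, shaft}
8. cover@(1, 2) [-x clear] — {base_plate, bearing, bushing, cap, cover, flange, pin, shaft}
9. spacer@(0, 2) [-x clear] — {base_plate, bearing, bushing, cap, cover, flange, pin, shaft, spacer}

Valid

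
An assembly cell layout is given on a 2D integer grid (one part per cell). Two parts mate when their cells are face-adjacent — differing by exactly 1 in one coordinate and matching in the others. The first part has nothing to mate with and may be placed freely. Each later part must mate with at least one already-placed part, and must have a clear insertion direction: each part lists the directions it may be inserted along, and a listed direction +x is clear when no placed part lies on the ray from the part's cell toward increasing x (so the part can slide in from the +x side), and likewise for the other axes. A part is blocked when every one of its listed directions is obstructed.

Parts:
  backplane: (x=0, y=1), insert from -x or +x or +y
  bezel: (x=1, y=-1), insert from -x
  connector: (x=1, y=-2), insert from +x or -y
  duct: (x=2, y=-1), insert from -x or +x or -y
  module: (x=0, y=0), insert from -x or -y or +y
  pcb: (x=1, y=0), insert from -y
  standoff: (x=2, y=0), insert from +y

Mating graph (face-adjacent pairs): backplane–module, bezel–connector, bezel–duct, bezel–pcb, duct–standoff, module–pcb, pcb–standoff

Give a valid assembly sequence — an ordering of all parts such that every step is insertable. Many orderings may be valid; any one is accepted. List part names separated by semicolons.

module; backplane; pcb; standoff; duct; bezel; connector

1. module@(0, 0) [-x clear] — {module}
2. backplane@(0, 1) [-x clear] — {backplane, module}
3. pcb@(1, 0) [-y clear] — {backplane, module, pcb}
4. standoff@(2, 0) [+y clear] — {backplane, module, pcb, standoff}
5. duct@(2, -1) [-x clear] — {backplane, duct, module, pcb, standoff}
6. bezel@(1, -1) [-x clear] — {backplane, bezel, duct, module, pcb, standoff}
7. connector@(1, -2) [+x clear] — {backplane, bezel, connector, duct, module, pcb, standoff}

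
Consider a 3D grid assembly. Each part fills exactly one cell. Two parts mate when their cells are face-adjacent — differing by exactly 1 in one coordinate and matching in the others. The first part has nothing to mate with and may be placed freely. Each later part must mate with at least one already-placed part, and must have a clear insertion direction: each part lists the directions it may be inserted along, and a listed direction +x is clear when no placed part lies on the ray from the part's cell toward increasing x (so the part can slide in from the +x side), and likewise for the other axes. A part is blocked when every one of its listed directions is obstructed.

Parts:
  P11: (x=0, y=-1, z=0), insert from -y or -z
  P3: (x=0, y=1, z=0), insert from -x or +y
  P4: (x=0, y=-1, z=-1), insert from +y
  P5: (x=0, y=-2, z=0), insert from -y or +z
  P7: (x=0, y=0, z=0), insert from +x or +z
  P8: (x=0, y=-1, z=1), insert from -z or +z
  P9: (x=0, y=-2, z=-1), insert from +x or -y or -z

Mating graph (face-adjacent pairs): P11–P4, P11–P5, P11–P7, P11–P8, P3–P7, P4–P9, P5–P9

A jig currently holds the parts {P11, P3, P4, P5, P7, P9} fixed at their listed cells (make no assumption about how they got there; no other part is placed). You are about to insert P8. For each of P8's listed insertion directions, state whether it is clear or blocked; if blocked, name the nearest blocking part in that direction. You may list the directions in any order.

+z: clear; -z: blocked by P11

-z: nearest on ray is P11@(0, -1, 0) ⇒ blocked
+z: ray from P8(0, -1, 1) has no placed part ⇒ clear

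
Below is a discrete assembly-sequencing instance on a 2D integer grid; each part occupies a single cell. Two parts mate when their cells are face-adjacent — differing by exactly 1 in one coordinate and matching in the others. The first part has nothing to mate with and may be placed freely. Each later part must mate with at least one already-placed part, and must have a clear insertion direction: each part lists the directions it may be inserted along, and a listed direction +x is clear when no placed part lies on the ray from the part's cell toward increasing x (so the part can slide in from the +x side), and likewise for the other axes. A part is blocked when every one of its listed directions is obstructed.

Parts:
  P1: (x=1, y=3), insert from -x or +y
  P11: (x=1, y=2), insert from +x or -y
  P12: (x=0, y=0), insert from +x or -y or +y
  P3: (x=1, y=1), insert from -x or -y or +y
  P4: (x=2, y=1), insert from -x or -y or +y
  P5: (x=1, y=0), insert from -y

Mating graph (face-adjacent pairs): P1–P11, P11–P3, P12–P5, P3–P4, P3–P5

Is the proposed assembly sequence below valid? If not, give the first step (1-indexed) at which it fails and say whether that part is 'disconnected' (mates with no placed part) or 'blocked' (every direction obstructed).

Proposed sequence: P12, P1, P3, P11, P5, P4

Invalid at step 2 (disconnected)

1. P12@(0, 0) [+x clear] — {P12}
2. P1@(1, 3) — no placed neighbour ⇒ disconnected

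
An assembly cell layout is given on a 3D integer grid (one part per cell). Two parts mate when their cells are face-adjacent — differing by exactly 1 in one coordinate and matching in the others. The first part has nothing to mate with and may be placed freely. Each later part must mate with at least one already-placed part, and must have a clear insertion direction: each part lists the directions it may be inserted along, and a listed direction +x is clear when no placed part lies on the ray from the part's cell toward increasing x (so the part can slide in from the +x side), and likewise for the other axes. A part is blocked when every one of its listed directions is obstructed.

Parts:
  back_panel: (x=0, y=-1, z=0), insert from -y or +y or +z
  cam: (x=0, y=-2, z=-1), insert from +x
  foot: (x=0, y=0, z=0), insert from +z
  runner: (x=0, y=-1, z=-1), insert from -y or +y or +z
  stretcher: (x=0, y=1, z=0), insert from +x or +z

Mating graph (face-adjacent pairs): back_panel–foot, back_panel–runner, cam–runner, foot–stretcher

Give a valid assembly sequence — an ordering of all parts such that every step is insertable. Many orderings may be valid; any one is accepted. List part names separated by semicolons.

foot; back_panel; stretcher; runner; cam

1. foot@(0, 0, 0) [+z clear] — {foot}
2. back_panel@(0, -1, 0) [-y clear] — {back_panel, foot}
3. stretcher@(0, 1, 0) [+x clear] — {back_panel, foot, stretcher}
4. runner@(0, -1, -1) [-y clear] — {back_panel, foot, runner, stretcher}
5. cam@(0, -2, -1) [+x clear] — {back_panel, cam, foot, runner, stretcher}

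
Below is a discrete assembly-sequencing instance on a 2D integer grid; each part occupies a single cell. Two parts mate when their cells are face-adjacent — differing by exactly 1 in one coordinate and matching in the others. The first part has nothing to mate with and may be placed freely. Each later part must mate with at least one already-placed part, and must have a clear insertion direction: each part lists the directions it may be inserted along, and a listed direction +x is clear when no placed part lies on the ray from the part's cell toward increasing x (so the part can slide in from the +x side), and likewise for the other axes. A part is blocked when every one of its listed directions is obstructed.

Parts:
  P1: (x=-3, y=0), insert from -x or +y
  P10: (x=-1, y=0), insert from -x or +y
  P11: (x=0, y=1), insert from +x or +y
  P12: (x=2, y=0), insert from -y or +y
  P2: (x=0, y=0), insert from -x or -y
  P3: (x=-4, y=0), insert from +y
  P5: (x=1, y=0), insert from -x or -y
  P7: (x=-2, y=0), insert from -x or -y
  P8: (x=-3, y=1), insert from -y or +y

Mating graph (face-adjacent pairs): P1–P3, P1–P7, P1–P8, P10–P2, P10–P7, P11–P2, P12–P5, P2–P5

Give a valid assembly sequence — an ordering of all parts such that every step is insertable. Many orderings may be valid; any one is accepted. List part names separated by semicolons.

P2; P5; P12; P10; P7; P11; P1; P3; P8

1. P2@(0, 0) [-x clear] — {P2}
2. P5@(1, 0) [-y clear] — {P2, P5}
3. P12@(2, 0) [-y clear] — {P12, P2, P5}
4. P10@(-1, 0) [-x clear] — {P10, P12, P2, P5}
5. P7@(-2, 0) [-x clear] — {P10, P12, P2, P5, P7}
6. P11@(0, 1) [+x clear] — {P10, P11, P12, P2, P5, P7}
7. P1@(-3, 0) [-x clear] — {P1, P10, P11, P12, P2, P5, P7}
8. P3@(-4, 0) [+y clear] — {P1, P10, P11, P12, P2, P3, P5, P7}
9. P8@(-3, 1) [+y clear] — {P1, P10, P11, P12, P2, P3, P5, P7, P8}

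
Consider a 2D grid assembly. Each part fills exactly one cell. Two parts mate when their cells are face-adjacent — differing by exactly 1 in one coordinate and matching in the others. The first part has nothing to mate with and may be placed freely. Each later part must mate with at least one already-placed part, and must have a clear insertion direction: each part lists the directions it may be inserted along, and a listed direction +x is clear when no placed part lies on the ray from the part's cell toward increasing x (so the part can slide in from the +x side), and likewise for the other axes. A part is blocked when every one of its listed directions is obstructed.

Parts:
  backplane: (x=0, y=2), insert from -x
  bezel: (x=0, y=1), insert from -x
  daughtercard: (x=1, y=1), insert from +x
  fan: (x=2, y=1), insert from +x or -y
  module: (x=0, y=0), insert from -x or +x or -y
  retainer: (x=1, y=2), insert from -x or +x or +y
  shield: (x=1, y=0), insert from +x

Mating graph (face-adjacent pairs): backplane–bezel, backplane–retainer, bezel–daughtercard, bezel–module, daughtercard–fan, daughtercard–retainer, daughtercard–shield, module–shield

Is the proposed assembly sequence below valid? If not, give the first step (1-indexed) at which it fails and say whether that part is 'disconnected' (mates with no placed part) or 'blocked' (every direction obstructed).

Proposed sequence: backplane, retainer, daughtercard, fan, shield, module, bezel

1. backplane@(0, 2) [-x clear] — {backplane}
2. retainer@(1, 2) [+x clear] — {backplane, retainer}
3. daughtercard@(1, 1) [+x clear] — {backplane, daughtercard, retainer}
4. fan@(2, 1) [+x clear] — {backplane, daughtercard, fan, retainer}
5. shield@(1, 0) [+x clear] — {backplane, daughtercard, fan, retainer, shield}
6. module@(0, 0) [-x clear] — {backplane, daughtercard, fan, module, retainer, shield}
7. bezel@(0, 1) [-x clear] — {backplane, bezel, daughtercard, fan, module, retainer, shield}

Valid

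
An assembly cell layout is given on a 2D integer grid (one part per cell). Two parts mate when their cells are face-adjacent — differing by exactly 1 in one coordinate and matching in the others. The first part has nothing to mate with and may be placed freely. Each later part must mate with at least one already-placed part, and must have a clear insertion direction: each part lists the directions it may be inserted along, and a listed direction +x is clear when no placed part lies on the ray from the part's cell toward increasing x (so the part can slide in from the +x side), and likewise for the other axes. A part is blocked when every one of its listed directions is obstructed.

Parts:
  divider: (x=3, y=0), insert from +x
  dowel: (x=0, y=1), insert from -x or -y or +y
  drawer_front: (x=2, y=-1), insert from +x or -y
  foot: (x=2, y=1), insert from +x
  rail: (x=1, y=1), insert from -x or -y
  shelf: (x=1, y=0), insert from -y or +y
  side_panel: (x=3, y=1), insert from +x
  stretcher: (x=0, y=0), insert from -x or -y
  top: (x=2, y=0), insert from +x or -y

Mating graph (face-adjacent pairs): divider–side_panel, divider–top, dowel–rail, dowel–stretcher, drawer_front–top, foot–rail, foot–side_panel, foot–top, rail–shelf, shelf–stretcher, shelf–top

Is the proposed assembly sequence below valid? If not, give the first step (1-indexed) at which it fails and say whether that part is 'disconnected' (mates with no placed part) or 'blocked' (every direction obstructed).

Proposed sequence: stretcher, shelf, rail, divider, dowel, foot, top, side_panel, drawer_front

Invalid at step 4 (disconnected)

1. stretcher@(0, 0) [-x clear] — {stretcher}
2. shelf@(1, 0) [-y clear] — {shelf, stretcher}
3. rail@(1, 1) [-x clear] — {rail, shelf, stretcher}
4. divider@(3, 0) — no placed neighbour ⇒ disconnected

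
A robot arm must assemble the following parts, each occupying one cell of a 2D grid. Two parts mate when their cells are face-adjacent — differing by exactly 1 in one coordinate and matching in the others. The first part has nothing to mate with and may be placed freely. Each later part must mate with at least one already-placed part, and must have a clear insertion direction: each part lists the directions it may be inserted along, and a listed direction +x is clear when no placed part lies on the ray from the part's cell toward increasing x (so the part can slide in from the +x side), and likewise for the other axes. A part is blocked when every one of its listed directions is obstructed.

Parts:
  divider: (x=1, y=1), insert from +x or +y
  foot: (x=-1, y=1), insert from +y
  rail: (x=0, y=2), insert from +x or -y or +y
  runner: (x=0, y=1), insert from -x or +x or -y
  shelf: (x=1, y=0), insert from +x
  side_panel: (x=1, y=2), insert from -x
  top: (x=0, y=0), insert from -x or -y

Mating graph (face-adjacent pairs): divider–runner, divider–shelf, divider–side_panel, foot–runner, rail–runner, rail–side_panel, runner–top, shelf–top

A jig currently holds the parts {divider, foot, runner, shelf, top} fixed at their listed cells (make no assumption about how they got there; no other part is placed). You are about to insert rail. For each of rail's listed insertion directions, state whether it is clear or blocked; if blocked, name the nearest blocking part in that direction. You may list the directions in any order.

+x: clear; +y: clear; -y: blocked by runner

+x: ray from rail(0, 2) has no placed part ⇒ clear
-y: nearest on ray is runner@(0, 1) ⇒ blocked
+y: ray from rail(0, 2) has no placed part ⇒ clear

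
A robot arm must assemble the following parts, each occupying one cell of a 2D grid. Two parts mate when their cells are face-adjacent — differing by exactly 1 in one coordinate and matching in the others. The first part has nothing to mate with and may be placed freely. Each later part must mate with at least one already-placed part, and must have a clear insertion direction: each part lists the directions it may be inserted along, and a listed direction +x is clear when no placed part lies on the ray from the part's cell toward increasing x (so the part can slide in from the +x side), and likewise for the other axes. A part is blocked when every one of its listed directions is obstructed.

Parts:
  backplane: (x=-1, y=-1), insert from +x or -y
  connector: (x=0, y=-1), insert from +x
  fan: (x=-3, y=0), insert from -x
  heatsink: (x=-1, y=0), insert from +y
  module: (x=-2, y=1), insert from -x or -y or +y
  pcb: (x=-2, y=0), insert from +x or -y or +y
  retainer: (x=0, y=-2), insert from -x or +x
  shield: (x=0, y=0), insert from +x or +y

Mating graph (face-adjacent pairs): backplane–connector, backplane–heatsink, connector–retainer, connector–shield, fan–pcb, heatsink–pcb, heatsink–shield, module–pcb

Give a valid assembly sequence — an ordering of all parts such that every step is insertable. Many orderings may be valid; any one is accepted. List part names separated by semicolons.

module; pcb; fan; heatsink; backplane; shield; connector; retainer

1. module@(-2, 1) [-x clear] — {module}
2. pcb@(-2, 0) [+x clear] — {module, pcb}
3. fan@(-3, 0) [-x clear] — {fan, module, pcb}
4. heatsink@(-1, 0) [+y clear] — {fan, heatsink, module, pcb}
5. backplane@(-1, -1) [+x clear] — {backplane, fan, heatsink, module, pcb}
6. shield@(0, 0) [+x clear] — {backplane, fan, heatsink, module, pcb, shield}
7. connector@(0, -1) [+x clear] — {backplane, connector, fan, heatsink, module, pcb, shield}
8. retainer@(0, -2) [-x clear] — {backplane, connector, fan, heatsink, module, pcb, retainer, shield}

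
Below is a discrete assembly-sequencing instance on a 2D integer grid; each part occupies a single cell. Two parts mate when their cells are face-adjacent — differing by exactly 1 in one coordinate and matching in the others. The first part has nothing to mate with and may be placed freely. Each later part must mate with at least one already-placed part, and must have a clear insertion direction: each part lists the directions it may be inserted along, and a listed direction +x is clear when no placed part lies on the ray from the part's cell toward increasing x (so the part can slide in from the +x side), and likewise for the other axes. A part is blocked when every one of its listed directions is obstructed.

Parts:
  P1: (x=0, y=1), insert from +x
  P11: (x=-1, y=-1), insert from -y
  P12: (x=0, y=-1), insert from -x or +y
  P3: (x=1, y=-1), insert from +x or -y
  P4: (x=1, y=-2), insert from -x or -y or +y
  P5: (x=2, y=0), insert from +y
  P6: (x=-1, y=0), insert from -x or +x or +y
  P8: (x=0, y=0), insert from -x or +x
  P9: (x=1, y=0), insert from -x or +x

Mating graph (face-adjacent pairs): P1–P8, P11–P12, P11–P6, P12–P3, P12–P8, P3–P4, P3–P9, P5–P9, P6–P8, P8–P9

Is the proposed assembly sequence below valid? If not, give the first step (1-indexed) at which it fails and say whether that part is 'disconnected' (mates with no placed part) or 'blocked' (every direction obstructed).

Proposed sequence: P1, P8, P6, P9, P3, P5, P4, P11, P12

1. P1@(0, 1) [+x clear] — {P1}
2. P8@(0, 0) [-x clear] — {P1, P8}
3. P6@(-1, 0) [-x clear] — {P1, P6, P8}
4. P9@(1, 0) [+x clear] — {P1, P6, P8, P9}
5. P3@(1, -1) [+x clear] — {P1, P3, P6, P8, P9}
6. P5@(2, 0) [+y clear] — {P1, P3, P5, P6, P8, P9}
7. P4@(1, -2) [-x clear] — {P1, P3, P4, P5, P6, P8, P9}
8. P11@(-1, -1) [-y clear] — {P1, P11, P3, P4, P5, P6, P8, P9}
9. P12@(0, -1) — -x/+y all obstructed ⇒ blocked

Invalid at step 9 (blocked)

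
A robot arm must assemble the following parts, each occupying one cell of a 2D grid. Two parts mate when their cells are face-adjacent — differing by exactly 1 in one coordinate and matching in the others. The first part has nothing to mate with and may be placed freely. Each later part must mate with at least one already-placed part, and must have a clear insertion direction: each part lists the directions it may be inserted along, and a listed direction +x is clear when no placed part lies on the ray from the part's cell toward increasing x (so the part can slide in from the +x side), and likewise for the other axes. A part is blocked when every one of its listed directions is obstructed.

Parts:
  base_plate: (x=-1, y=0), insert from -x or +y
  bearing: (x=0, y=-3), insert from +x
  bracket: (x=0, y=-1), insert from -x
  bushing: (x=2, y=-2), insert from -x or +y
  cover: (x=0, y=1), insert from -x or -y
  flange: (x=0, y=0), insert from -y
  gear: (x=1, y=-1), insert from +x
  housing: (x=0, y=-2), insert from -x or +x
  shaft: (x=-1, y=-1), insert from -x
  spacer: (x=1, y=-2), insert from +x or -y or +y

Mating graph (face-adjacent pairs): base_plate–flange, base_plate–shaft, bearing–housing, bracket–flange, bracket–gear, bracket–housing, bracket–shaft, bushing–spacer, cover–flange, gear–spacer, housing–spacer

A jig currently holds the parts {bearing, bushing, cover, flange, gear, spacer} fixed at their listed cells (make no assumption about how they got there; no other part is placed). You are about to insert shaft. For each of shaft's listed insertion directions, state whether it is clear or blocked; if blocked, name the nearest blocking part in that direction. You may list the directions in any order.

-x: ray from shaft(-1, -1) has no placed part ⇒ clear

-x: clear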